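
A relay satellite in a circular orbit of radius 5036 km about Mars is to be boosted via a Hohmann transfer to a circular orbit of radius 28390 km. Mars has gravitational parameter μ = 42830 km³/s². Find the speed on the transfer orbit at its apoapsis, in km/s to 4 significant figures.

v = 0.6742 km/s

Transfer-ellipse semi-major axis a_t = (r₁ + r₂)/2 = (5036 + 28390)/2 = 16713 km.
The apoapsis of the transfer ellipse is at r = 28390 km.
Vis-viva: v = √[μ(2/r − 1/a_t)] = √[42830 × (2/28390 − 1/16713)] = 0.6742 km/s.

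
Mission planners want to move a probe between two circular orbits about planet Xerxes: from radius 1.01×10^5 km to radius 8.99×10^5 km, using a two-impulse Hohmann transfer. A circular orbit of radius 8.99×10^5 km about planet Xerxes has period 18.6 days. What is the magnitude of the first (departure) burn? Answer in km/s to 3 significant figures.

From Kepler's third law T² = 4π²r³/μ at r = 8.99×10^5 km, T = 18.6 days = 18.6 × 86400 s = 1.60704×10^6 s: μ = 4π²r³/T² = 1.11067×10^7 km³/s².
The Hohmann ellipse has a_t = (r₁ + r₂)/2 = 5.000×10^5 km.
On the circular orbit at r = 1.010×10^5 km, v_c = √(μ/r) = 10.4865 km/s.
Transfer-orbit speed at the same r (vis-viva, a = a_t): v_t = √[μ(2/r − 1/a_t)] = 14.0613 km/s.
Δv₁ = |v_t − v_c| = |14.0613 − 10.4865| = 3.575 km/s.

Δv₁ = 3.57 km/s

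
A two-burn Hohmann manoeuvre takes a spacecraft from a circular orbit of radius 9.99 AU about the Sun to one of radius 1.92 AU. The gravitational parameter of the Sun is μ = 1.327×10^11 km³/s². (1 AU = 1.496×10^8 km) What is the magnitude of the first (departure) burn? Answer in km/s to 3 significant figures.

In km: r₁ = 9.99 × 1.496×10^8 = 1.494504×10^9 km; r₂ = 1.92 × 1.496×10^8 = 2.87232×10^8 km.
Semi-major axis of the transfer orbit: a_t = (1.494504×10^9 + 2.87232×10^8)/2 = 8.90868×10^8 km.
On the circular orbit at r = 1.494504×10^9 km, v_c = √(μ/r) = 9.423 km/s.
Transfer-orbit speed at the same r (vis-viva, a = a_t): v_t = √[μ(2/r − 1/a_t)] = 5.351 km/s.
Δv₁ = |v_t − v_c| = |5.351 − 9.423| = 4.072 km/s.

Δv₁ = 4.07 km/s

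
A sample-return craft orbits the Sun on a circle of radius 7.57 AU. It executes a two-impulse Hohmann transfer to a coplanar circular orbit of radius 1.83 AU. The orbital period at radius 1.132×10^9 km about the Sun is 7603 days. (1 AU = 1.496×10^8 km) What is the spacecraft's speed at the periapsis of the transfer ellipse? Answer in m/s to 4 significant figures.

v = 27940 m/s

From Kepler's third law T² = 4π²r³/μ at r = 1.132×10^9 km, T = 7603 days = 7603 × 86400 s = 6.568992×10^8 s: μ = 4π²r³/T² = 1.32709×10^11 km³/s².
In km: r₁ = 7.57 × 1.496×10^8 = 1.132472×10^9 km; r₂ = 1.83 × 1.496×10^8 = 2.73768×10^8 km.
Transfer-ellipse semi-major axis a_t = (r₁ + r₂)/2 = (1.132472×10^9 + 2.73768×10^8)/2 = 7.0312×10^8 km.
The periapsis of the transfer ellipse is at r = 2.73768×10^8 km.
Applying v² = μ(2/r − 1/a_t): v = 27.94 km/s.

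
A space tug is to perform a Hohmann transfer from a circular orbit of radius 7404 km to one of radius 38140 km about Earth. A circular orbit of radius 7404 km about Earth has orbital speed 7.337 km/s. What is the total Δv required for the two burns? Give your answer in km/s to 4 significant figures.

Δv = 3.548 km/s

From the circular-orbit relation v² = μ/r at r = 7404 km: μ = v²r = (7.337)² × 7404 = 3.98569×10^5 km³/s².
The Hohmann ellipse has a_t = (r₁ + r₂)/2 = 22772 km.
Circular speed at r₁: v₁ = √(μ/r₁) = √(3.98569×10^5/7404) = 7.3370 km/s.
Transfer-orbit speed at r₁ (vis-viva): v_p = √[μ(2/r₁ − 1/a_t)] = 9.4953 km/s.
First burn Δv₁ = |v_p − v₁| = 2.1583 km/s.
At r₂, v₂ = √(μ/r₂) = 3.2327 km/s.
Transfer-orbit speed at r₂: v_a = √[μ(2/r₂ − 1/a_t)] = 1.8433 km/s.
Second burn Δv₂ = |v₂ − v_a| = 1.3894 km/s.
Δv = Δv₁ + Δv₂ = 2.1583 + 1.3894 = 3.548 km/s.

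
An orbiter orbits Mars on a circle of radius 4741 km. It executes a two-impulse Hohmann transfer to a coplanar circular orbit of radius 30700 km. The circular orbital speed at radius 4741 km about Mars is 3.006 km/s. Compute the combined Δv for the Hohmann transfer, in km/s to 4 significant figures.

Δv = 1.521 km/s

From the circular-orbit relation v² = μ/r at r = 4741 km: μ = v²r = (3.006)² × 4741 = 42839.8 km³/s².
Semi-major axis of the transfer orbit: a_t = (4741 + 30700)/2 = 17720.5 km.
Circular speed at r₁: v₁ = √(μ/r₁) = √(42839.8/4741) = 3.0060 km/s.
On the transfer ellipse at r₁, vis-viva equation gives v_p = √[μ(2/r₁ − 1/a_t)] = 3.9566 km/s.
First burn Δv₁ = |v_p − v₁| = 0.9506 km/s.
Circular speed at r₂: v₂ = √(μ/r₂) = 1.1813 km/s.
Transfer-orbit speed at r₂: v_a = √[μ(2/r₂ − 1/a_t)] = 0.61101 km/s.
Second burn Δv₂ = |v₂ − v_a| = 0.5703 km/s.
Δv = Δv₁ + Δv₂ = 0.9506 + 0.5703 = 1.521 km/s.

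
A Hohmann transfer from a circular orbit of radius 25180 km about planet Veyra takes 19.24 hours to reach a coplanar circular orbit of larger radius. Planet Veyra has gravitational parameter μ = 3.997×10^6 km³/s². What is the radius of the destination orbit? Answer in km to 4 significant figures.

Transfer time t = 19.24 hours = 69264 s, and t = π√(a_t³/μ).
So a_t = (μ t²/π²)^(1/3) = (3.997×10^6 × (69264)² / π²)^(1/3) = 1.2478×10^5 km.
Since a_t = (r₁ + r₂)/2, r₂ = 2a_t − r₁ = 2×1.2478×10^5 − 25180 = 2.2438×10^5 km.

r₂ = 2.244×10^5 km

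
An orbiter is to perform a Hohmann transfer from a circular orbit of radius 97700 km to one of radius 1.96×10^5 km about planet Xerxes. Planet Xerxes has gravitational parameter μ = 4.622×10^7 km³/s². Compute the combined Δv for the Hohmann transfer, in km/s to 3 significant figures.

The Hohmann ellipse has a_t = (r₁ + r₂)/2 = 1.4685×10^5 km.
At r₁ the circular-orbit speed is v₁ = √(μ/r₁) = 21.7504 km/s.
Transfer-orbit speed at r₁ (vis-viva): v_p = √[μ(2/r₁ − 1/a_t)] = 25.1280 km/s.
First burn Δv₁ = |v_p − v₁| = 3.3776 km/s.
At r₂, v₂ = √(μ/r₂) = 15.3563 km/s.
Transfer-orbit speed at r₂: v_a = √[μ(2/r₂ − 1/a_t)] = 12.5256 km/s.
Second burn Δv₂ = |v₂ − v_a| = 2.8307 km/s.
Δv = Δv₁ + Δv₂ = 3.3776 + 2.8307 = 6.208 km/s.

Δv = 6.21 km/s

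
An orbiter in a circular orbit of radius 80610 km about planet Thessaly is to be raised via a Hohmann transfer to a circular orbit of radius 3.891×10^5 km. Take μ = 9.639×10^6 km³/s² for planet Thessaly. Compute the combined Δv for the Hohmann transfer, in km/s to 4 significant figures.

Δv = 5.201 km/s

Semi-major axis of the transfer orbit: a_t = (80610 + 3.891×10^5)/2 = 2.34855×10^5 km.
At r₁ the circular-orbit speed is v₁ = √(μ/r₁) = 10.94 km/s.
Transfer-orbit speed at r₁ (vis-viva equation): v_p = √[μ(2/r₁ − 1/a_t)] = 14.08 km/s.
First burn Δv₁ = |v_p − v₁| = 3.140 km/s.
At r₂, v₂ = √(μ/r₂) = 4.977 km/s.
Transfer-orbit speed at r₂: v_a = √[μ(2/r₂ − 1/a_t)] = 2.916 km/s.
Second burn Δv₂ = |v₂ − v_a| = 2.061 km/s.
Total Δv = Δv₁ + Δv₂ = 5.201 km/s.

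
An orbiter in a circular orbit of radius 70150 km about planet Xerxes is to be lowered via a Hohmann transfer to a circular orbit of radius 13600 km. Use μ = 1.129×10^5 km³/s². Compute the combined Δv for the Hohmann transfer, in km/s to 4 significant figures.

Δv = 1.394 km/s

Transfer-ellipse semi-major axis a_t = (r₁ + r₂)/2 = (70150 + 13600)/2 = 41875 km.
At r₁ the circular-orbit speed is v₁ = √(μ/r₁) = 1.2686 km/s.
On the transfer ellipse at r₁, v² = μ(2/r − 1/a) gives v_a = √[μ(2/r₁ − 1/a_t)] = 0.72298 km/s.
First burn Δv₁ = |v_a − v₁| = 0.5456 km/s.
Circular speed at r₂: v₂ = √(μ/r₂) = 2.881 km/s.
Transfer-orbit speed at r₂: v_p = √[μ(2/r₂ − 1/a_t)] = 3.729 km/s.
Second burn Δv₂ = |v₂ − v_p| = 0.8480 km/s.
Total Δv = Δv₁ + Δv₂ = 1.394 km/s.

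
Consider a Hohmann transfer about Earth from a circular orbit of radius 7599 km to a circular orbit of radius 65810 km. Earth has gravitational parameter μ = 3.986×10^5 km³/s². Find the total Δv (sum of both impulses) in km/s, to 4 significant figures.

Δv = 3.797 km/s

Semi-major axis of the transfer orbit: a_t = (7599 + 65810)/2 = 36704.5 km.
Circular speed at r₁: v₁ = √(μ/r₁) = √(3.986×10^5/7599) = 7.242532 km/s.
On the transfer ellipse at r₁, vis-viva equation gives v_p = √[μ(2/r₁ − 1/a_t)] = 9.697878 km/s.
First burn Δv₁ = |v_p − v₁| = 2.4553 km/s.
At r₂, v₂ = √(μ/r₂) = 2.4611 km/s.
Transfer-orbit speed at r₂: v_a = √[μ(2/r₂ − 1/a_t)] = 1.1198 km/s.
Second burn Δv₂ = |v₂ − v_a| = 1.3413 km/s.
Total Δv = Δv₁ + Δv₂ = 3.797 km/s.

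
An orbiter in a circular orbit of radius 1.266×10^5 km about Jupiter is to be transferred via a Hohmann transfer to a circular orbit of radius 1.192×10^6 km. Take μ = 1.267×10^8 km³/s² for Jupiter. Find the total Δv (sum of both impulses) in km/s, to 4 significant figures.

Δv = 16.69 km/s

Semi-major axis of the transfer orbit: a_t = (1.266×10^5 + 1.192×10^6)/2 = 6.593×10^5 km.
Circular speed at r₁: v₁ = √(μ/r₁) = √(1.267×10^8/1.266×10^5) = 31.64 km/s.
Transfer-orbit speed at r₁ (v² = μ(2/r − 1/a)): v_p = √[μ(2/r₁ − 1/a_t)] = 42.54 km/s.
First burn Δv₁ = |v_p − v₁| = 10.90 km/s.
At r₂, v₂ = √(μ/r₂) = 10.31 km/s.
Transfer-orbit speed at r₂: v_a = √[μ(2/r₂ − 1/a_t)] = 4.518 km/s.
Second burn Δv₂ = |v₂ − v_a| = 5.792 km/s.
Δv = Δv₁ + Δv₂ = 10.90 + 5.792 = 16.69 km/s.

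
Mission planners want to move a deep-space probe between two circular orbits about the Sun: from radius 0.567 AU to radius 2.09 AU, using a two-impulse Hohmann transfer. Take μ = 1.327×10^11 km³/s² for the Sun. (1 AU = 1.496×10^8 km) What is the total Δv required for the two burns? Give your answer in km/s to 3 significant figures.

In km: r₁ = 0.567 × 1.496×10^8 = 8.48232×10^7 km; r₂ = 2.09 × 1.496×10^8 = 3.12664×10^8 km.
Transfer-ellipse semi-major axis a_t = (r₁ + r₂)/2 = (8.48232×10^7 + 3.12664×10^8)/2 = 1.987436×10^8 km.
At r₁ the circular-orbit speed is v₁ = √(μ/r₁) = 39.55 km/s.
On the transfer ellipse at r₁, vis-viva equation gives v_p = √[μ(2/r₁ − 1/a_t)] = 49.61 km/s.
First burn Δv₁ = |v_p − v₁| = 10.06 km/s.
At r₂, v₂ = √(μ/r₂) = 20.6014 km/s.
Transfer-orbit speed at r₂: v_a = √[μ(2/r₂ − 1/a_t)] = 13.4588 km/s.
Second burn Δv₂ = |v₂ − v_a| = 7.143 km/s.
Δv = Δv₁ + Δv₂ = 10.06 + 7.143 = 17.20 km/s.

Δv = 17.2 km/s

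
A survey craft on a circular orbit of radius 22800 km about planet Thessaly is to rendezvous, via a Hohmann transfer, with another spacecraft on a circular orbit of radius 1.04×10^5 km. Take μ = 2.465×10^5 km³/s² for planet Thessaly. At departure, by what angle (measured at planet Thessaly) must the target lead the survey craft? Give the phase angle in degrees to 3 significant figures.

φ = 94.3°

Semi-major axis of the transfer orbit: a_t = (22800 + 1.040×10^5)/2 = 63400 km.
Transfer time t = π√(a_t³/μ) = 1.010125×10^5 s.
Target angular speed ω₂ = √(μ/r₂³) = 1.480330×10^-5 rad/s.
Angle swept by the target during transfer: ω₂·t = 1.49532 rad = 85.68°.
Arrival is 180° from departure on the ellipse, so φ = 180° − 85.68° = 94.3°.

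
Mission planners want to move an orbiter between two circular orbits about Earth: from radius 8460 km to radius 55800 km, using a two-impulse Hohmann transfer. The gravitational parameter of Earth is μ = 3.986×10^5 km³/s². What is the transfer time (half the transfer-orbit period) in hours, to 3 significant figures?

t = 7.96 hours

Semi-major axis of the transfer orbit: a_t = (8460 + 55800)/2 = 32130 km.
By Kepler's third law the transfer-orbit period is T = 2π√(a_t³/μ), so t = T/2 = 28660 s.
Converting: 28660 s ÷ 3600 s/hour = 7.96 hours.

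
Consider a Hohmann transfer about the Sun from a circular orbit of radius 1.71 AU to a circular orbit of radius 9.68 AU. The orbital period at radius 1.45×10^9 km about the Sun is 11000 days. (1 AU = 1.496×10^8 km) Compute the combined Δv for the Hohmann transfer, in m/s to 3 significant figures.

From Kepler's third law T² = 4π²r³/μ at r = 1.45×10^9 km, T = 11000 days = 11000 × 86400 s = 9.504×10^8 s: μ = 4π²r³/T² = 1.33245×10^11 km³/s².
In km: r₁ = 1.71 × 1.496×10^8 = 2.55816×10^8 km; r₂ = 9.68 × 1.496×10^8 = 1.448128×10^9 km.
Semi-major axis of the transfer orbit: a_t = (2.55816×10^8 + 1.448128×10^9)/2 = 8.51972×10^8 km.
Circular speed at r₁: v₁ = √(μ/r₁) = √(1.33245×10^11/2.55816×10^8) = 22.822 km/s.
Transfer-orbit speed at r₁ (vis-viva equation): v_p = √[μ(2/r₁ − 1/a_t)] = 29.754 km/s.
First burn Δv₁ = |v_p − v₁| = 6.932 km/s.
At r₂, v₂ = √(μ/r₂) = 9.592 km/s.
Transfer-orbit speed at r₂: v_a = √[μ(2/r₂ − 1/a_t)] = 5.256 km/s.
Second burn Δv₂ = |v₂ − v_a| = 4.336 km/s.
Total Δv = Δv₁ + Δv₂ = 11.27 km/s.

Δv = 11300 m/s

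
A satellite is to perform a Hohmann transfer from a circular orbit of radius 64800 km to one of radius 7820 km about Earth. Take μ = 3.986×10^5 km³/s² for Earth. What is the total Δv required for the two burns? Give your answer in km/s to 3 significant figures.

Δv = 3.73 km/s

Transfer-ellipse semi-major axis a_t = (r₁ + r₂)/2 = (64800 + 7820)/2 = 36310 km.
Circular speed at r₁: v₁ = √(μ/r₁) = √(3.986×10^5/64800) = 2.480 km/s.
Transfer-orbit speed at r₁ (v² = μ(2/r − 1/a)): v_a = √[μ(2/r₁ − 1/a_t)] = 1.151 km/s.
First burn Δv₁ = |v_a − v₁| = 1.329 km/s.
Circular speed at r₂: v₂ = √(μ/r₂) = 7.1395 km/s.
Transfer-orbit speed at r₂: v_p = √[μ(2/r₂ − 1/a_t)] = 9.5376 km/s.
Second burn Δv₂ = |v₂ − v_p| = 2.398 km/s.
Δv = Δv₁ + Δv₂ = 1.329 + 2.398 = 3.727 km/s.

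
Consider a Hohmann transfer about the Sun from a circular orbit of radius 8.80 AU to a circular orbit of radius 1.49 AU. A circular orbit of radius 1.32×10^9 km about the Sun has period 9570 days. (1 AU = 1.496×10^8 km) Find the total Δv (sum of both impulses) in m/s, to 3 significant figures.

Δv = 12200 m/s

From Kepler's third law T² = 4π²r³/μ at r = 1.32×10^9 km, T = 9570 days = 9570 × 86400 s = 8.26848×10^8 s: μ = 4π²r³/T² = 1.32810×10^11 km³/s².
In km: r₁ = 8.80 × 1.496×10^8 = 1.31648×10^9 km; r₂ = 1.49 × 1.496×10^8 = 2.22904×10^8 km.
Transfer-ellipse semi-major axis a_t = (r₁ + r₂)/2 = (1.31648×10^9 + 2.22904×10^8)/2 = 7.69692×10^8 km.
Circular speed at r₁: v₁ = √(μ/r₁) = √(1.32810×10^11/1.31648×10^9) = 10.044 km/s.
Transfer-orbit speed at r₁ (vis-viva equation): v_a = √[μ(2/r₁ − 1/a_t)] = 5.4052 km/s.
First burn Δv₁ = |v_a − v₁| = 4.639 km/s.
Circular speed at r₂: v₂ = √(μ/r₂) = 24.409 km/s.
Transfer-orbit speed at r₂: v_p = √[μ(2/r₂ − 1/a_t)] = 31.923 km/s.
Second burn Δv₂ = |v₂ − v_p| = 7.514 km/s.
Total Δv = Δv₁ + Δv₂ = 12.15 km/s.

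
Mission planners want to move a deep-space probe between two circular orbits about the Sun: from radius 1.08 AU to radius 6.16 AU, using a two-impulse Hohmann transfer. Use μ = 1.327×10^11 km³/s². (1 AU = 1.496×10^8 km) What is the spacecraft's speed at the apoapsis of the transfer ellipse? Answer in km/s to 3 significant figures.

In km: r₁ = 1.08 × 1.496×10^8 = 1.61568×10^8 km; r₂ = 6.16 × 1.496×10^8 = 9.21536×10^8 km.
Transfer-ellipse semi-major axis a_t = (r₁ + r₂)/2 = (1.61568×10^8 + 9.21536×10^8)/2 = 5.41552×10^8 km.
At apoapsis, r = 9.21536×10^8 km.
Applying v² = μ(2/r − 1/a_t): v = 6.554 km/s.

v = 6.55 km/s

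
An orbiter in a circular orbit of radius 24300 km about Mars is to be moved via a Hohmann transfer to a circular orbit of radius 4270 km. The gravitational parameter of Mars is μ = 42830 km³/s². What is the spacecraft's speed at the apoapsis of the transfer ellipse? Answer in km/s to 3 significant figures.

The Hohmann ellipse has a_t = (r₁ + r₂)/2 = 14285 km.
At apoapsis, r = 24300 km.
Vis-viva: v = √[μ(2/r − 1/a_t)] = √[42830 × (2/24300 − 1/14285)] = 0.7258 km/s.

v = 0.726 km/s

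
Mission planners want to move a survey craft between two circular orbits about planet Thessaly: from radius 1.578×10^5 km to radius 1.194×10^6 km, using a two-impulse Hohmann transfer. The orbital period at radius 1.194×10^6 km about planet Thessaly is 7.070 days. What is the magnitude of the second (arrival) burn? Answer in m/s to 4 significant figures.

Δv₂ = 6347 m/s

From Kepler's third law T² = 4π²r³/μ at r = 1.194×10^6 km, T = 7.070 days = 7.070 × 86400 s = 6.10848×10^5 s: μ = 4π²r³/T² = 1.80097×10^8 km³/s².
Semi-major axis of the transfer orbit: a_t = (1.578×10^5 + 1.194×10^6)/2 = 6.759×10^5 km.
Circular speed at r = 1.194×10^6 km: v_c = √(μ/r) = 12.281 km/s.
Vis-viva on the transfer ellipse at r = 1.194×10^6 km gives v_t = √[μ(2/r − 1/a_t)] = 5.9342 km/s.
Δv₂ = |v_t − v_c| = |5.9342 − 12.281| = 6.347 km/s.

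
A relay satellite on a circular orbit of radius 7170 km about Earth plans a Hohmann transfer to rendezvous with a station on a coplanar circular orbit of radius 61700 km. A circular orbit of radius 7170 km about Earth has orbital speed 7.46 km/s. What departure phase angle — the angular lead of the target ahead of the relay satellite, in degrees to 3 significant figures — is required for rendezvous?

From the circular-orbit relation v² = μ/r at r = 7170 km: μ = v²r = (7.46)² × 7170 = 3.99022×10^5 km³/s².
Semi-major axis of the transfer orbit: a_t = (7170 + 61700)/2 = 34435 km.
The half-period of the transfer ellipse is t = π√(a_t³/μ) = 31779.8 s.
Target angular speed ω₂ = √(μ/r₂³) = 4.12165×10^-5 rad/s.
Angle swept by the target during transfer: ω₂·t = 1.3099 rad = 75.05°.
Arrival is 180° from departure on the ellipse, so φ = 180° − 75.05° = 105°.

φ = 105°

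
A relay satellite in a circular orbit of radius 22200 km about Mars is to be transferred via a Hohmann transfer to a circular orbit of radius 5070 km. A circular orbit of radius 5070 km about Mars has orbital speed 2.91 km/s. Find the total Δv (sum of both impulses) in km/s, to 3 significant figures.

Δv = 1.35 km/s

From the circular-orbit relation v² = μ/r at r = 5070 km: μ = v²r = (2.91)² × 5070 = 42933.3 km³/s².
Transfer-ellipse semi-major axis a_t = (r₁ + r₂)/2 = (22200 + 5070)/2 = 13635 km.
Circular speed at r₁: v₁ = √(μ/r₁) = √(42933.3/22200) = 1.3907 km/s.
Transfer-orbit speed at r₁ (vis-viva): v_a = √[μ(2/r₁ − 1/a_t)] = 0.84800 km/s.
First burn Δv₁ = |v_a − v₁| = 0.5427 km/s.
At r₂, v₂ = √(μ/r₂) = 2.9100 km/s.
Transfer-orbit speed at r₂: v_p = √[μ(2/r₂ − 1/a_t)] = 3.7131 km/s.
Second burn Δv₂ = |v₂ − v_p| = 0.8031 km/s.
Δv = Δv₁ + Δv₂ = 0.5427 + 0.8031 = 1.346 km/s.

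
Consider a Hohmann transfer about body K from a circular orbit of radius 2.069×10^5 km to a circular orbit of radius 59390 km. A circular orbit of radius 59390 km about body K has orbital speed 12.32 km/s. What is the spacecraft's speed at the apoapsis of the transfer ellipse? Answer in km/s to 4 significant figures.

From the circular-orbit relation v² = μ/r at r = 59390 km: μ = v²r = (12.32)² × 59390 = 9.01436×10^6 km³/s².
Semi-major axis of the transfer orbit: a_t = (2.069×10^5 + 59390)/2 = 1.33145×10^5 km.
The apoapsis of the transfer ellipse is at r = 2.069×10^5 km.
Vis-viva: v = √[μ(2/r − 1/a_t)] = √[9.01436×10^6 × (2/2.069×10^5 − 1/1.33145×10^5)] = 4.408 km/s.

v = 4.408 km/s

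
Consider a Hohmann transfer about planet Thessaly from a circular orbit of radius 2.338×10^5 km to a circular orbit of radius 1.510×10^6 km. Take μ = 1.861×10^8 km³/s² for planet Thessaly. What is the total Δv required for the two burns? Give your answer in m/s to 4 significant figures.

The Hohmann ellipse has a_t = (r₁ + r₂)/2 = 8.719×10^5 km.
At r₁ the circular-orbit speed is v₁ = √(μ/r₁) = 28.213 km/s.
Transfer-orbit speed at r₁ (v² = μ(2/r − 1/a)): v_p = √[μ(2/r₁ − 1/a_t)] = 37.128 km/s.
First burn Δv₁ = |v_p − v₁| = 8.915 km/s.
Circular speed at r₂: v₂ = √(μ/r₂) = 11.102 km/s.
Transfer-orbit speed at r₂: v_a = √[μ(2/r₂ − 1/a_t)] = 5.7488 km/s.
Second burn Δv₂ = |v₂ − v_a| = 5.353 km/s.
Total Δv = Δv₁ + Δv₂ = 14.27 km/s.

Δv = 14270 m/s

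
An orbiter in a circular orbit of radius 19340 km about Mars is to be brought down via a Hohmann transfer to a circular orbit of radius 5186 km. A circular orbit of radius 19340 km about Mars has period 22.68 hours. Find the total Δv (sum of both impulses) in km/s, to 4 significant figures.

Δv = 1.256 km/s

From Kepler's third law T² = 4π²r³/μ at r = 19340 km, T = 22.68 hours = 22.68 × 3600 s = 81648 s: μ = 4π²r³/T² = 42838.9 km³/s².
Transfer-ellipse semi-major axis a_t = (r₁ + r₂)/2 = (19340 + 5186)/2 = 12263 km.
Circular speed at r₁: v₁ = √(μ/r₁) = √(42838.9/19340) = 1.48830 km/s.
On the transfer ellipse at r₁, vis-viva equation gives v_a = √[μ(2/r₁ − 1/a_t)] = 0.967851 km/s.
First burn Δv₁ = |v_a − v₁| = 0.5204 km/s.
Circular speed at r₂: v₂ = √(μ/r₂) = 2.8741 km/s.
Transfer-orbit speed at r₂: v_p = √[μ(2/r₂ − 1/a_t)] = 3.6094 km/s.
Second burn Δv₂ = |v₂ − v_p| = 0.7353 km/s.
Δv = Δv₁ + Δv₂ = 0.5204 + 0.7353 = 1.256 km/s.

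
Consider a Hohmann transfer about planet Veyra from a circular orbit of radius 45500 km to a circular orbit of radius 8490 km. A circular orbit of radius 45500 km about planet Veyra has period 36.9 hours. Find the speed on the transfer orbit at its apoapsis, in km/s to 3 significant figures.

From Kepler's third law T² = 4π²r³/μ at r = 45500 km, T = 36.9 hours = 36.9 × 3600 s = 1.3284×10^5 s: μ = 4π²r³/T² = 2.10735×10^5 km³/s².
Transfer-ellipse semi-major axis a_t = (r₁ + r₂)/2 = (45500 + 8490)/2 = 26995 km.
The apoapsis of the transfer ellipse is at r = 45500 km.
Applying v² = μ(2/r − 1/a_t): v = 1.207 km/s.

v = 1.21 km/s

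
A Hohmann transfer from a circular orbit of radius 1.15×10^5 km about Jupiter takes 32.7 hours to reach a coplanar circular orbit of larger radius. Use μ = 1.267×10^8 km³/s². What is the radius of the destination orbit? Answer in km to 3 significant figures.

Transfer time t = 32.7 hours = 1.1772×10^5 s, and t = π√(a_t³/μ).
So a_t = (μ t²/π²)^(1/3) = (1.267×10^8 × (1.1772×10^5)² / π²)^(1/3) = 5.6242×10^5 km.
Since a_t = (r₁ + r₂)/2, r₂ = 2a_t − r₁ = 2×5.6242×10^5 − 1.150×10^5 = 1.00984×10^6 km.

r₂ = 1.01×10^6 km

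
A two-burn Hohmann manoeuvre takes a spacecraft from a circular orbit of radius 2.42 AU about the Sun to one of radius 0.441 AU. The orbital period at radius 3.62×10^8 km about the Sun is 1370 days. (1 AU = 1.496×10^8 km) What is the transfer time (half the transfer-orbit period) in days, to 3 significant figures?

t = 311 days

From Kepler's third law T² = 4π²r³/μ at r = 3.62×10^8 km, T = 1370 days = 1370 × 86400 s = 1.18368×10^8 s: μ = 4π²r³/T² = 1.33665×10^11 km³/s².
In km: r₁ = 2.42 × 1.496×10^8 = 3.62032×10^8 km; r₂ = 0.441 × 1.496×10^8 = 6.59736×10^7 km.
Semi-major axis of the transfer orbit: a_t = (3.62032×10^8 + 6.59736×10^7)/2 = 2.140028×10^8 km.
Transfer time t = π√(a_t³/μ) = π√((2.140028×10^8)³ / 1.33665×10^11) = 2.690×10^7 s.
Converting: 2.690×10^7 s ÷ 86400 s/day = 311 days.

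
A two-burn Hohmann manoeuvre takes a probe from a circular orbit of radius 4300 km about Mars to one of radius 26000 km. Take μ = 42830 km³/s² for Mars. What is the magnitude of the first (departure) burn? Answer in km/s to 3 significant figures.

Δv₁ = 0.978 km/s

The Hohmann ellipse has a_t = (r₁ + r₂)/2 = 15150 km.
On the circular orbit at r = 4300 km, v_c = √(μ/r) = 3.1560 km/s.
Transfer-orbit speed at the same r (vis-viva, a = a_t): v_t = √[μ(2/r − 1/a_t)] = 4.1345 km/s.
Δv₁ = |v_t − v_c| = |4.1345 − 3.1560| = 0.9785 km/s.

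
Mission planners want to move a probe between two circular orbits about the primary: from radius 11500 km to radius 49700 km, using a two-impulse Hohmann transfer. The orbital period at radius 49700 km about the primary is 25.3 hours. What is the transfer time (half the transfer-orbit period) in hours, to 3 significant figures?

From Kepler's third law T² = 4π²r³/μ at r = 49700 km, T = 25.3 hours = 25.3 × 3600 s = 91080 s: μ = 4π²r³/T² = 5.84229×10^5 km³/s².
Transfer-ellipse semi-major axis a_t = (r₁ + r₂)/2 = (11500 + 49700)/2 = 30600 km.
Transfer time t = π√(a_t³/μ) = π√((30600)³ / 5.84229×10^5) = 22000 s.
Converting: 22000 s ÷ 3600 s/hour = 6.11 hours.

t = 6.11 hours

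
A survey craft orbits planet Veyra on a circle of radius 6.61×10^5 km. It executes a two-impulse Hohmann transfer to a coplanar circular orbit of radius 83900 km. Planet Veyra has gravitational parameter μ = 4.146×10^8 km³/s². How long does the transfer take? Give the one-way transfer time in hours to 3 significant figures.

t = 9.74 hours

Semi-major axis of the transfer orbit: a_t = (6.610×10^5 + 83900)/2 = 3.7245×10^5 km.
Transfer time t = π√(a_t³/μ) = π√((3.7245×10^5)³ / 4.146×10^8) = 35070 s.
Converting: 35070 s ÷ 3600 s/hour = 9.74 hours.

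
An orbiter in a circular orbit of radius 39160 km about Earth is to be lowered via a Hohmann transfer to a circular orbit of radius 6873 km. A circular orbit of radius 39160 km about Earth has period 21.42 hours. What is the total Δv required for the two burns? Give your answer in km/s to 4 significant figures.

Δv = 3.765 km/s

From Kepler's third law T² = 4π²r³/μ at r = 39160 km, T = 21.42 hours = 21.42 × 3600 s = 77112 s: μ = 4π²r³/T² = 3.98698×10^5 km³/s².
Semi-major axis of the transfer orbit: a_t = (39160 + 6873)/2 = 23016.5 km.
At r₁ the circular-orbit speed is v₁ = √(μ/r₁) = 3.191 km/s.
On the transfer ellipse at r₁, vis-viva gives v_a = √[μ(2/r₁ − 1/a_t)] = 1.744 km/s.
First burn Δv₁ = |v_a − v₁| = 1.447 km/s.
Circular speed at r₂: v₂ = √(μ/r₂) = 7.6164 km/s.
Transfer-orbit speed at r₂: v_p = √[μ(2/r₂ − 1/a_t)] = 9.9346 km/s.
Second burn Δv₂ = |v₂ − v_p| = 2.318 km/s.
Δv = Δv₁ + Δv₂ = 1.447 + 2.318 = 3.765 km/s.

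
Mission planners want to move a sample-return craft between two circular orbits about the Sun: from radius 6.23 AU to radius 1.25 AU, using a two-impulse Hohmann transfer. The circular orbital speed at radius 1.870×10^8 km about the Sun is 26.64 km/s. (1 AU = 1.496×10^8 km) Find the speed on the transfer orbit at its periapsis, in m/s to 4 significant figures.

v = 34380 m/s

From the circular-orbit relation v² = μ/r at r = 1.870×10^8 km: μ = v²r = (26.64)² × 1.870×10^8 = 1.32712×10^11 km³/s².
In km: r₁ = 6.23 × 1.496×10^8 = 9.32008×10^8 km; r₂ = 1.25 × 1.496×10^8 = 1.870×10^8 km.
Transfer-ellipse semi-major axis a_t = (r₁ + r₂)/2 = (9.32008×10^8 + 1.870×10^8)/2 = 5.59504×10^8 km.
At periapsis, r = 1.870×10^8 km.
From the vis-viva equation, v = √[μ(2/r − 1/a_t)] = 34.38 km/s.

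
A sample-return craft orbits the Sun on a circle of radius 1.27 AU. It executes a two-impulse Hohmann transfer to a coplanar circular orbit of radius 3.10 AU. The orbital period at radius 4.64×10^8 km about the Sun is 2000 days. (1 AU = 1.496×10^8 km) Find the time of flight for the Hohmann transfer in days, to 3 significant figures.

From Kepler's third law T² = 4π²r³/μ at r = 4.64×10^8 km, T = 2000 days = 2000 × 86400 s = 1.728×10^8 s: μ = 4π²r³/T² = 1.32077×10^11 km³/s².
In km: r₁ = 1.27 × 1.496×10^8 = 1.89992×10^8 km; r₂ = 3.10 × 1.496×10^8 = 4.6376×10^8 km.
Transfer-ellipse semi-major axis a_t = (r₁ + r₂)/2 = (1.89992×10^8 + 4.6376×10^8)/2 = 3.26876×10^8 km.
By Kepler's third law the transfer-orbit period is T = 2π√(a_t³/μ), so t = T/2 = 5.109×10^7 s.
Converting: 5.109×10^7 s ÷ 86400 s/day = 591 days.

t = 591 days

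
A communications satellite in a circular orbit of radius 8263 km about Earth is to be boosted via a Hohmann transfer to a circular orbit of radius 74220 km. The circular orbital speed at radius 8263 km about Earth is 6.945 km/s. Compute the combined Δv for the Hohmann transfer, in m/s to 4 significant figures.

Δv = 3652 m/s

From the circular-orbit relation v² = μ/r at r = 8263 km: μ = v²r = (6.945)² × 8263 = 3.98549×10^5 km³/s².
The Hohmann ellipse has a_t = (r₁ + r₂)/2 = 41241.5 km.
Circular speed at r₁: v₁ = √(μ/r₁) = √(3.98549×10^5/8263) = 6.945 km/s.
Transfer-orbit speed at r₁ (v² = μ(2/r − 1/a)): v_p = √[μ(2/r₁ − 1/a_t)] = 9.317 km/s.
First burn Δv₁ = |v_p − v₁| = 2.372 km/s.
Circular speed at r₂: v₂ = √(μ/r₂) = 2.317 km/s.
Transfer-orbit speed at r₂: v_a = √[μ(2/r₂ − 1/a_t)] = 1.037 km/s.
Second burn Δv₂ = |v₂ − v_a| = 1.280 km/s.
Total Δv = Δv₁ + Δv₂ = 3.652 km/s.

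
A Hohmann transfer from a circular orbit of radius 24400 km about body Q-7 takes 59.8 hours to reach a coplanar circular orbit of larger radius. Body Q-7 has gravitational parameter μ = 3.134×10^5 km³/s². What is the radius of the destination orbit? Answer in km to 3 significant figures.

r₂ = 2.03×10^5 km

Transfer time t = 59.8 hours = 2.1528×10^5 s, and t = π√(a_t³/μ).
So a_t = (μ t²/π²)^(1/3) = (3.134×10^5 × (2.1528×10^5)² / π²)^(1/3) = 1.1375×10^5 km.
Since a_t = (r₁ + r₂)/2, r₂ = 2a_t − r₁ = 2×1.1375×10^5 − 24400 = 2.031×10^5 km.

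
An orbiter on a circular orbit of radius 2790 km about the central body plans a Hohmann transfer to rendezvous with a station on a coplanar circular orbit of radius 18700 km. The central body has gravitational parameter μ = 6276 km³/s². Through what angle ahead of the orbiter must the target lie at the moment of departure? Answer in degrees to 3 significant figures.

φ = 102°

Transfer-ellipse semi-major axis a_t = (r₁ + r₂)/2 = (2790 + 18700)/2 = 10745 km.
The half-period of the transfer ellipse is t = π√(a_t³/μ) = 44169.0 s.
Target angular speed ω₂ = √(μ/r₂³) = 3.09798×10^-5 rad/s.
Angle swept by the target during transfer: ω₂·t = 1.3683 rad = 78.40°.
The orbiter traverses 180° on the transfer ellipse, so the target must lead by 180° − 78.40° = 102°.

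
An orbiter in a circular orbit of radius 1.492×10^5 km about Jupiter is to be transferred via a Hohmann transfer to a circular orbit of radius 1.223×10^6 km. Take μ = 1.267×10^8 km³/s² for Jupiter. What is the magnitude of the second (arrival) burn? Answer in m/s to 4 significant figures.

Transfer-ellipse semi-major axis a_t = (r₁ + r₂)/2 = (1.492×10^5 + 1.223×10^6)/2 = 6.861×10^5 km.
Circular speed at r = 1.223×10^6 km: v_c = √(μ/r) = 10.178 km/s.
Vis-viva on the transfer ellipse at r = 1.223×10^6 km gives v_t = √[μ(2/r − 1/a_t)] = 4.7464 km/s.
Δv₂ = |v_t − v_c| = |4.7464 − 10.178| = 5.432 km/s.

Δv₂ = 5432 m/s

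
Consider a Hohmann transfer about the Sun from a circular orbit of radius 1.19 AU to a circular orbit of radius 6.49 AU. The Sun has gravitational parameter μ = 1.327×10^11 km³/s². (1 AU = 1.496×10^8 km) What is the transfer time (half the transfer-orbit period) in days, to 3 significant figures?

t = 1370 days

In km: r₁ = 1.19 × 1.496×10^8 = 1.78024×10^8 km; r₂ = 6.49 × 1.496×10^8 = 9.70904×10^8 km.
The Hohmann ellipse has a_t = (r₁ + r₂)/2 = 5.74464×10^8 km.
Half the transfer-orbit period gives t = π√(a_t³/μ) = 1.187×10^8 s.
Converting: 1.187×10^8 s ÷ 86400 s/day = 1370 days.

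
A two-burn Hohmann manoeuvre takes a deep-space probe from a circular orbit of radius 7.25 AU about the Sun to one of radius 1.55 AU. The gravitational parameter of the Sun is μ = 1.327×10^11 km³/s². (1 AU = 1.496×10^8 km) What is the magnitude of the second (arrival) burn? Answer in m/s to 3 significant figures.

Δv₂ = 6790 m/s

In km: r₁ = 7.25 × 1.496×10^8 = 1.0846×10^9 km; r₂ = 1.55 × 1.496×10^8 = 2.3188×10^8 km.
Semi-major axis of the transfer orbit: a_t = (1.0846×10^9 + 2.3188×10^8)/2 = 6.5824×10^8 km.
On the circular orbit at r = 2.3188×10^8 km, v_c = √(μ/r) = 23.9223 km/s.
Transfer-orbit speed at the same r (vis-viva, a = a_t): v_t = √[μ(2/r − 1/a_t)] = 30.7076 km/s.
Δv₂ = |v_t − v_c| = |30.7076 − 23.9223| = 6.785 km/s.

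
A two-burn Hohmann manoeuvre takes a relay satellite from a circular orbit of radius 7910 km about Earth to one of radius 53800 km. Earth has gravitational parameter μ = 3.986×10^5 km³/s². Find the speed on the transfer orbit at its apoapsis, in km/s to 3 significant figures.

v = 1.38 km/s

Transfer-ellipse semi-major axis a_t = (r₁ + r₂)/2 = (7910 + 53800)/2 = 30855 km.
The apoapsis of the transfer ellipse is at r = 53800 km.
Vis-viva: v = √[μ(2/r − 1/a_t)] = √[3.986×10^5 × (2/53800 − 1/30855)] = 1.378 km/s.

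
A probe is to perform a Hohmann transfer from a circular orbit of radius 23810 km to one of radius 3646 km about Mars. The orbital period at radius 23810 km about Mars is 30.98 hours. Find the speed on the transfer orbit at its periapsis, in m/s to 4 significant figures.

v = 4514 m/s

From Kepler's third law T² = 4π²r³/μ at r = 23810 km, T = 30.98 hours = 30.98 × 3600 s = 1.11528×10^5 s: μ = 4π²r³/T² = 42842.0 km³/s².
Transfer-ellipse semi-major axis a_t = (r₁ + r₂)/2 = (23810 + 3646)/2 = 13728 km.
At periapsis, r = 3646 km.
Applying v² = μ(2/r − 1/a_t): v = 4.514 km/s.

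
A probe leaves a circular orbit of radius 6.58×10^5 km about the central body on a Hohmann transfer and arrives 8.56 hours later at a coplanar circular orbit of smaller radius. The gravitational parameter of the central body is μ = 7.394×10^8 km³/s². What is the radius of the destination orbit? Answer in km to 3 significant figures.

r₂ = 1.71×10^5 km

Transfer time t = 8.56 hours = 30816 s, and t = π√(a_t³/μ).
So a_t = (μ t²/π²)^(1/3) = (7.394×10^8 × (30816)² / π²)^(1/3) = 4.1436×10^5 km.
Since a_t = (r₁ + r₂)/2, r₂ = 2a_t − r₁ = 2×4.1436×10^5 − 6.580×10^5 = 1.7072×10^5 km.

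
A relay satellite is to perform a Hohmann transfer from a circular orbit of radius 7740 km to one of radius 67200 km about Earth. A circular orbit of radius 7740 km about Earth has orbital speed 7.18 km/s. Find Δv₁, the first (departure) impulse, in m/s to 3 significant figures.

Δv₁ = 2440 m/s

From the circular-orbit relation v² = μ/r at r = 7740 km: μ = v²r = (7.18)² × 7740 = 3.99016×10^5 km³/s².
Semi-major axis of the transfer orbit: a_t = (7740 + 67200)/2 = 37470 km.
Circular speed at r = 7740 km: v_c = √(μ/r) = 7.180 km/s.
Transfer-orbit speed at the same r (vis-viva, a = a_t): v_t = √[μ(2/r − 1/a_t)] = 9.615 km/s.
Δv₁ = |v_t − v_c| = |9.615 − 7.180| = 2.435 km/s.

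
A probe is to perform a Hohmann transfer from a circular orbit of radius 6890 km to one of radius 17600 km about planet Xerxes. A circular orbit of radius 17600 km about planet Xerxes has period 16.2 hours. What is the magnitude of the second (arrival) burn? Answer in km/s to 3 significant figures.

Δv₂ = 0.474 km/s

From Kepler's third law T² = 4π²r³/μ at r = 17600 km, T = 16.2 hours = 16.2 × 3600 s = 58320 s: μ = 4π²r³/T² = 63279.5 km³/s².
The Hohmann ellipse has a_t = (r₁ + r₂)/2 = 12245 km.
Circular speed at r = 17600 km: v_c = √(μ/r) = 1.89616 km/s.
Vis-viva on the transfer ellipse at r = 17600 km gives v_t = √[μ(2/r − 1/a_t)] = 1.42235 km/s.
Δv₂ = |v_t − v_c| = |1.42235 − 1.89616| = 0.4738 km/s.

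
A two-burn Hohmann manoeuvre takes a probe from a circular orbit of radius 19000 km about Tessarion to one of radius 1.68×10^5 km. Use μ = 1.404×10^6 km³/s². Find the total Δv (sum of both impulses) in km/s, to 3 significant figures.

Semi-major axis of the transfer orbit: a_t = (19000 + 1.680×10^5)/2 = 93500 km.
At r₁ the circular-orbit speed is v₁ = √(μ/r₁) = 8.59620 km/s.
On the transfer ellipse at r₁, v² = μ(2/r − 1/a) gives v_p = √[μ(2/r₁ − 1/a_t)] = 11.5227 km/s.
First burn Δv₁ = |v_p − v₁| = 2.9265 km/s.
Circular speed at r₂: v₂ = √(μ/r₂) = 2.8909 km/s.
Transfer-orbit speed at r₂: v_a = √[μ(2/r₂ − 1/a_t)] = 1.3032 km/s.
Second burn Δv₂ = |v₂ − v_a| = 1.5877 km/s.
Total Δv = Δv₁ + Δv₂ = 4.514 km/s.

Δv = 4.51 km/s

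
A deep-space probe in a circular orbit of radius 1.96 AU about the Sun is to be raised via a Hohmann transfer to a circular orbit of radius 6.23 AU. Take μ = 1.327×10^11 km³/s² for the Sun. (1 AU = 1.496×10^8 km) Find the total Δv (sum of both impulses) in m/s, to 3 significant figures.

Δv = 8640 m/s

In km: r₁ = 1.96 × 1.496×10^8 = 2.93216×10^8 km; r₂ = 6.23 × 1.496×10^8 = 9.32008×10^8 km.
Semi-major axis of the transfer orbit: a_t = (2.93216×10^8 + 9.32008×10^8)/2 = 6.12612×10^8 km.
At r₁ the circular-orbit speed is v₁ = √(μ/r₁) = 21.274 km/s.
Transfer-orbit speed at r₁ (v² = μ(2/r − 1/a)): v_p = √[μ(2/r₁ − 1/a_t)] = 26.240 km/s.
First burn Δv₁ = |v_p − v₁| = 4.966 km/s.
Circular speed at r₂: v₂ = √(μ/r₂) = 11.932 km/s.
Transfer-orbit speed at r₂: v_a = √[μ(2/r₂ − 1/a_t)] = 8.2552 km/s.
Second burn Δv₂ = |v₂ − v_a| = 3.677 km/s.
Total Δv = Δv₁ + Δv₂ = 8.643 km/s.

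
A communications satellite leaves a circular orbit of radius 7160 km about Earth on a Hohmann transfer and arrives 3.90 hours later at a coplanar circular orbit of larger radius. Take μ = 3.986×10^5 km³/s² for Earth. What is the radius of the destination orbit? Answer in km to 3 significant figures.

r₂ = 32800 km

Transfer time t = 3.90 hours = 14040 s, and t = π√(a_t³/μ).
So a_t = (μ t²/π²)^(1/3) = (3.986×10^5 × (14040)² / π²)^(1/3) = 19968 km.
Since a_t = (r₁ + r₂)/2, r₂ = 2a_t − r₁ = 2×19968 − 7160 = 32776 km.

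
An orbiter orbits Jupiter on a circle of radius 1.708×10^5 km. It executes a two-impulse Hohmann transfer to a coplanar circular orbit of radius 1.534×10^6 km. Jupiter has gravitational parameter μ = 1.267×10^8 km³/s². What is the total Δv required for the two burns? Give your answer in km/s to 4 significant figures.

Δv = 14.32 km/s

The Hohmann ellipse has a_t = (r₁ + r₂)/2 = 8.524×10^5 km.
At r₁ the circular-orbit speed is v₁ = √(μ/r₁) = 27.236 km/s.
Transfer-orbit speed at r₁ (vis-viva): v_p = √[μ(2/r₁ − 1/a_t)] = 36.537 km/s.
First burn Δv₁ = |v_p − v₁| = 9.301 km/s.
At r₂, v₂ = √(μ/r₂) = 9.088 km/s.
Transfer-orbit speed at r₂: v_a = √[μ(2/r₂ − 1/a_t)] = 4.068 km/s.
Second burn Δv₂ = |v₂ − v_a| = 5.020 km/s.
Δv = Δv₁ + Δv₂ = 9.301 + 5.020 = 14.32 km/s.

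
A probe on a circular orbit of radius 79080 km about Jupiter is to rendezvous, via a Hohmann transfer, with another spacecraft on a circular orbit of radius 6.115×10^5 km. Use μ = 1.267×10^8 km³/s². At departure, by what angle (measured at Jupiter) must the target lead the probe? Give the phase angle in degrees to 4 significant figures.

Transfer-ellipse semi-major axis a_t = (r₁ + r₂)/2 = (79080 + 6.115×10^5)/2 = 3.4529×10^5 km.
Transfer time t = π√(a_t³/μ) = 56630 s.
The target's mean motion on its circular orbit is ω₂ = √(μ/r₂³) = 2.354×10^-5 rad/s.
Angle swept by the target during transfer: ω₂·t = 1.333 rad = 76.38°.
Arrival is 180° from departure on the ellipse, so φ = 180° − 76.38° = 103.6°.

φ = 103.6°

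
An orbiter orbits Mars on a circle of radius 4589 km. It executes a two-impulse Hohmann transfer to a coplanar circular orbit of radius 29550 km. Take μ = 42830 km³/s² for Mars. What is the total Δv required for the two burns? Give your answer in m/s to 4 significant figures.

Δv = 1544 m/s

Semi-major axis of the transfer orbit: a_t = (4589 + 29550)/2 = 17069.5 km.
Circular speed at r₁: v₁ = √(μ/r₁) = √(42830/4589) = 3.0550 km/s.
Transfer-orbit speed at r₁ (v² = μ(2/r − 1/a)): v_p = √[μ(2/r₁ − 1/a_t)] = 4.0196 km/s.
First burn Δv₁ = |v_p − v₁| = 0.9646 km/s.
Circular speed at r₂: v₂ = √(μ/r₂) = 1.2039 km/s.
Transfer-orbit speed at r₂: v_a = √[μ(2/r₂ − 1/a_t)] = 0.62423 km/s.
Second burn Δv₂ = |v₂ − v_a| = 0.5797 km/s.
Δv = Δv₁ + Δv₂ = 0.9646 + 0.5797 = 1.544 km/s.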